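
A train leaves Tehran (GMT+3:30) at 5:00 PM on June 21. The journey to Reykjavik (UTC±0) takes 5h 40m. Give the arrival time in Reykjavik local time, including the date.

7:10 PM on June 21

Convert departure to UTC: 5:00 PM − 3:30 = 1:30 PM UTC on Jun 21.
Add 5 hours and 40 minutes travel time → 7:10 PM UTC.
Reykjavik is UTC+0, so local arrival is the same: 7:10 PM on Jun 21.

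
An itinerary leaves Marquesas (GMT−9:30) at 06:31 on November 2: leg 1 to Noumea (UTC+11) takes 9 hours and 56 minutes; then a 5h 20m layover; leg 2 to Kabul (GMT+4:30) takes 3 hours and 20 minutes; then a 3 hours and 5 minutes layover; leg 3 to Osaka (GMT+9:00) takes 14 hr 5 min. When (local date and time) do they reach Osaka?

12:47 on Nov 4

Convert departure to UTC: 06:31 + 9:30 = 16:01 UTC on Nov 2.
Add 9 hours 56 minutes leg 1 → 01:57 UTC (Nov 3).
Add 5 hours 20 minutes layover in Noumea → 07:17 UTC.
Add 3 hours 20 minutes leg 2 → 10:37 UTC.
Add 3 hours and 5 minutes layover in Kabul → 13:42 UTC.
Add 14 hours 5 minutes leg 3 → 03:47 UTC (Nov 4).
Osaka is UTC+9:00, so local arrival = 03:47 + 9:00 = 12:47 on Nov 4.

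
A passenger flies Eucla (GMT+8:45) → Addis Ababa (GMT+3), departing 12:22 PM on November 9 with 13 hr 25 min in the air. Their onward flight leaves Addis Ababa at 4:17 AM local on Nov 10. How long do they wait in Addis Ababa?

8 hours 15 minutes

Convert departure to UTC: 12:22 PM − 8:45 = 3:37 AM UTC on Nov 9.
Add 13 hours 25 minutes flight time → 5:02 PM UTC.
Addis Ababa is UTC+3:00, so local arrival = 5:02 PM + 3:00 = 8:02 PM on Nov 9.
Layover = 4:17 AM − 8:02 PM (+1 day) = 8 hours 15 minutes.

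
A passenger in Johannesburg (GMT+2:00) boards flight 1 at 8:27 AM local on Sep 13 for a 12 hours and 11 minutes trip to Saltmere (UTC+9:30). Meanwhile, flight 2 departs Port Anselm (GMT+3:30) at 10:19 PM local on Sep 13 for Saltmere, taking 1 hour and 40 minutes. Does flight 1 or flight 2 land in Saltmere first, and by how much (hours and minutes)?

Flight 1 in UTC: 8:27 AM − 2:00 = 6:27 AM on Sep 13.
+12 hours and 11 minutes → arrive 6:38 PM UTC on Sep 13.
Flight 2 in UTC: 10:19 PM − 3:30 = 6:49 PM on Sep 13.
+1 hour and 40 minutes → arrive 8:29 PM UTC on Sep 13.
Flight 1 lands earlier by 1 hour 51 minutes.

the first, by 1 hour 51 minutes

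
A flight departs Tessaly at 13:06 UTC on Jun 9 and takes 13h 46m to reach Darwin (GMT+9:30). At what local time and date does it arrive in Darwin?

12:22 on June 10

Departure is given in UTC: 13:06 on Jun 9.
Add 13 hours 46 minutes → 02:52 UTC (Jun 10).
Darwin is UTC+9:30: 02:52 + 9:30 = 12:22 on Jun 10.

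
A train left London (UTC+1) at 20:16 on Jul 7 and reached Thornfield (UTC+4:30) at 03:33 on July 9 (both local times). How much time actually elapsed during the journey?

Thornfield is 3:30 ahead of London.
Clock-face elapsed time (ignoring zones) is 31 hours 17 minutes.
Actual elapsed = 31 hours 17 minutes − 3:30 = 27 hours 47 minutes.

27 hours 47 minutes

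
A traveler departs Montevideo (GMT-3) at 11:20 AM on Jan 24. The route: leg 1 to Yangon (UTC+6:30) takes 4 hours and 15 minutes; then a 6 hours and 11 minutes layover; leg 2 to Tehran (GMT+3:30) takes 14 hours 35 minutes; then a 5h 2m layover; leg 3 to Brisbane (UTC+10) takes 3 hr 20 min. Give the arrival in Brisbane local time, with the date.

9:43 AM on Jan 26

Convert departure to UTC: 11:20 AM + 3:00 = 2:20 PM UTC on Jan 24.
Add 4 hours 15 minutes leg 1 → 6:35 PM UTC.
Add 6 hours 11 minutes layover in Yangon → 12:46 AM UTC (Jan 25).
Add 14 hours and 35 minutes leg 2 → 3:21 PM UTC.
Add 5 hours and 2 minutes layover in Tehran → 8:23 PM UTC.
Add 3 hours and 20 minutes leg 3 → 11:43 PM UTC.
Brisbane is UTC+10:00, so local arrival = 11:43 PM + 10:00 = 9:43 AM on Jan 26.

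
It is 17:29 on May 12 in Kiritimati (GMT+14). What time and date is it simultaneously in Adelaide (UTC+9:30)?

12:59 on May 12

In UTC: 17:29 − 14:00 = 03:29 on May 12.
Adelaide is UTC+9:30: 03:29 + 9:30 = 12:59 on May 12.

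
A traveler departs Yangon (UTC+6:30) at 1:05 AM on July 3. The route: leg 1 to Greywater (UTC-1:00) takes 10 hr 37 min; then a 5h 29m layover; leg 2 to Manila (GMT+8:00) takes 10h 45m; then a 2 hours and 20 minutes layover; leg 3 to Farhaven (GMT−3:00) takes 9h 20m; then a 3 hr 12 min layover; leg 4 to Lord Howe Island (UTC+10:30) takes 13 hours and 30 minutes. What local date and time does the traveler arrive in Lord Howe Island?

12:18 PM on July 5

Convert departure to UTC: 1:05 AM − 6:30 = 6:35 PM UTC on Jul 2.
Add 10 hours and 37 minutes leg 1 → 5:12 AM UTC (Jul 3).
Add 5 hours and 29 minutes layover in Greywater → 10:41 AM UTC.
Add 10 hours 45 minutes leg 2 → 9:26 PM UTC.
Add 2 hours 20 minutes layover in Manila → 11:46 PM UTC.
Add 9 hours 20 minutes leg 3 → 9:06 AM UTC (Jul 4).
Add 3 hours 12 minutes layover in Farhaven → 12:18 PM UTC.
Add 13 hours 30 minutes leg 4 → 1:48 AM UTC (Jul 5).
Lord Howe Island is UTC+10:30, so local arrival = 1:48 AM + 10:30 = 12:18 PM on Jul 5.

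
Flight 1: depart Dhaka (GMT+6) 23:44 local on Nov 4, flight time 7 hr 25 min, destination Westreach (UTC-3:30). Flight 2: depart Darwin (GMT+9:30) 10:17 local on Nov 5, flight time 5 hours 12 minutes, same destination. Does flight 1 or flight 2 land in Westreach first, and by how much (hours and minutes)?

the first, by 4 hours 50 minutes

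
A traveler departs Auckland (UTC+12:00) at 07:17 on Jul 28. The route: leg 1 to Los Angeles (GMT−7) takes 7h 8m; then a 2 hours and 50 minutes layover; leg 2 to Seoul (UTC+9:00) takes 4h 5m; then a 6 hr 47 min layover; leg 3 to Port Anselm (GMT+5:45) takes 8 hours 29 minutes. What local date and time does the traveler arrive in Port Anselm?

Convert departure to UTC: 07:17 − 12:00 = 19:17 UTC on Jul 27.
Add 7 hours 8 minutes leg 1 → 02:25 UTC (Jul 28).
Add 2 hours 50 minutes layover in Los Angeles → 05:15 UTC.
Add 4 hours 5 minutes leg 2 → 09:20 UTC.
Add 6 hours 47 minutes layover in Seoul → 16:07 UTC.
Add 8 hours 29 minutes leg 3 → 00:36 UTC (Jul 29).
Port Anselm is UTC+5:45, so local arrival = 00:36 + 5:45 = 06:21 on Jul 29.

06:21 on July 29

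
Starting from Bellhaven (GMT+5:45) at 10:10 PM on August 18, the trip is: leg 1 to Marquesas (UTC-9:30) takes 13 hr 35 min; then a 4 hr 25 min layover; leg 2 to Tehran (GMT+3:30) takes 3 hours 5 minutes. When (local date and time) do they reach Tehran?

Convert departure to UTC: 10:10 PM − 5:45 = 4:25 PM UTC on Aug 18.
Add 13 hours 35 minutes leg 1 → 6:00 AM UTC (Aug 19).
Add 4 hours and 25 minutes layover in Marquesas → 10:25 AM UTC.
Add 3 hours 5 minutes leg 2 → 1:30 PM UTC.
Tehran is UTC+3:30, so local arrival = 1:30 PM + 3:30 = 5:00 PM on Aug 19.

5:00 PM on August 19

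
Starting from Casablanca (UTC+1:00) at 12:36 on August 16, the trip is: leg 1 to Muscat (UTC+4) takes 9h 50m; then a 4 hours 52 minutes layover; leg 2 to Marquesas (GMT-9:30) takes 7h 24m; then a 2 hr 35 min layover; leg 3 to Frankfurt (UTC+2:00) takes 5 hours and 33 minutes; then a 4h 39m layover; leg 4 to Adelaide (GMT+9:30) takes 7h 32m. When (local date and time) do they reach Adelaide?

Convert departure to UTC: 12:36 − 1:00 = 11:36 UTC on Aug 16.
Add 9 hours and 50 minutes leg 1 → 21:26 UTC.
Add 4 hours 52 minutes layover in Muscat → 02:18 UTC (Aug 17).
Add 7 hours 24 minutes leg 2 → 09:42 UTC.
Add 2 hours 35 minutes layover in Marquesas → 12:17 UTC.
Add 5 hours 33 minutes leg 3 → 17:50 UTC.
Add 4 hours 39 minutes layover in Frankfurt → 22:29 UTC.
Add 7 hours and 32 minutes leg 4 → 06:01 UTC (Aug 18).
Adelaide is UTC+9:30, so local arrival = 06:01 + 9:30 = 15:31 on Aug 18.

15:31 on August 18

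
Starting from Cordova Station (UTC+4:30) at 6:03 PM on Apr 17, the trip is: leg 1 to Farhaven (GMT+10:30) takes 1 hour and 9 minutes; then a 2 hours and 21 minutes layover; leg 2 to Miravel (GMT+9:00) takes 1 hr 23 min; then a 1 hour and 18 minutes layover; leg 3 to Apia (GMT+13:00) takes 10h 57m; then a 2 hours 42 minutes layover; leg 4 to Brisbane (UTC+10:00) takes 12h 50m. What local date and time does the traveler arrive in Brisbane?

Convert departure to UTC: 6:03 PM − 4:30 = 1:33 PM UTC on Apr 17.
Add 1 hour and 9 minutes leg 1 → 2:42 PM UTC.
Add 2 hours 21 minutes layover in Farhaven → 5:03 PM UTC.
Add 1 hour and 23 minutes leg 2 → 6:26 PM UTC.
Add 1 hour 18 minutes layover in Miravel → 7:44 PM UTC.
Add 10 hours and 57 minutes leg 3 → 6:41 AM UTC (Apr 18).
Add 2 hours and 42 minutes layover in Apia → 9:23 AM UTC.
Add 12 hours and 50 minutes leg 4 → 10:13 PM UTC.
Brisbane is UTC+10:00, so local arrival = 10:13 PM + 10:00 = 8:13 AM on Apr 19.

8:13 AM on Apr 19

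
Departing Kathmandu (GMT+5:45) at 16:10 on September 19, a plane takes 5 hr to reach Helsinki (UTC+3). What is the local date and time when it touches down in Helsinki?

Convert departure to UTC: 16:10 − 5:45 = 10:25 UTC on Sep 19.
Add 5 hours travel time → 15:25 UTC.
Helsinki is UTC+3:00, so local arrival = 15:25 + 3:00 = 18:25 on Sep 19.

18:25 on September 19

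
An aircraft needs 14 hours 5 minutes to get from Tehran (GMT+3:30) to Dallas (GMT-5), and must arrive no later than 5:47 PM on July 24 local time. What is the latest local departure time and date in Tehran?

12:12 PM on July 24

Target arrival in UTC: 5:47 PM + 5:00 = 10:47 PM on Jul 24.
Subtract 14 hours and 5 minutes → departure 8:42 AM UTC on Jul 24.
Tehran is UTC+3:30: 8:42 AM + 3:30 = 12:12 PM on Jul 24.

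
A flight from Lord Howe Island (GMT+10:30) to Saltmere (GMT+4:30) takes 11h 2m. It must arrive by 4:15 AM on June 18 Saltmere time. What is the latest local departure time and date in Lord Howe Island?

11:13 PM on Jun 17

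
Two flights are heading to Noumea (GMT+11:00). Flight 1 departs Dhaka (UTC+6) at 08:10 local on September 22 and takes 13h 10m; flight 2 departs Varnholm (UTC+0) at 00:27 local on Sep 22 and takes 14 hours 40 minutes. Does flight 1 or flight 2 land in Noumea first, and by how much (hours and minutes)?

Flight 1 in UTC: 08:10 − 6:00 = 02:10 on Sep 22.
+13 hours and 10 minutes → arrive 15:20 UTC on Sep 22.
Flight 2 departs at 00:27 UTC (Sep 22).
+14 hours 40 minutes → arrive 15:07 UTC on Sep 22.
Flight 2 lands earlier by 13 minutes.

the second, by 13 minutes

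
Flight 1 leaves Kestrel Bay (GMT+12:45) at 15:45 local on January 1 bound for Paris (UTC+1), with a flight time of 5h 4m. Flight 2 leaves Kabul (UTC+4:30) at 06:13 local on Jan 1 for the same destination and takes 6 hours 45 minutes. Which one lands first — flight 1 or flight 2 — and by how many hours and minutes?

Flight 1 in UTC: 15:45 − 12:45 = 03:00 on Jan 1.
+5 hours 4 minutes → arrive 08:04 UTC on Jan 1.
Flight 2 in UTC: 06:13 − 4:30 = 01:43 on Jan 1.
+6 hours 45 minutes → arrive 08:28 UTC on Jan 1.
Flight 1 lands earlier by 24 minutes.

the first, by 24 minutes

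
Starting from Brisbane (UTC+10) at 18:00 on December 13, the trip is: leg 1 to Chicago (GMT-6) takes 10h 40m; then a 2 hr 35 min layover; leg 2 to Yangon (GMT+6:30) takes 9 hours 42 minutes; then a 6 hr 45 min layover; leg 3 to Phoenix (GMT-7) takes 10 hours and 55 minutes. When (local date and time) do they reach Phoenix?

17:37 on December 14

Convert departure to UTC: 18:00 − 10:00 = 08:00 UTC on Dec 13.
Add 10 hours and 40 minutes leg 1 → 18:40 UTC.
Add 2 hours 35 minutes layover in Chicago → 21:15 UTC.
Add 9 hours and 42 minutes leg 2 → 06:57 UTC (Dec 14).
Add 6 hours and 45 minutes layover in Yangon → 13:42 UTC.
Add 10 hours and 55 minutes leg 3 → 00:37 UTC (Dec 15).
Phoenix is UTC−7:00, so local arrival = 00:37 − 7:00 = 17:37 on Dec 14.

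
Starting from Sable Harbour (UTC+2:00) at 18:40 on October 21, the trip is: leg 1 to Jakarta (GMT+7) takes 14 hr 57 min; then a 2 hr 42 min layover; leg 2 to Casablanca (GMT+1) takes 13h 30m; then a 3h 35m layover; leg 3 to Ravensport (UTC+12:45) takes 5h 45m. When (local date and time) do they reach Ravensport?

21:54 on Oct 23

Convert departure to UTC: 18:40 − 2:00 = 16:40 UTC on Oct 21.
Add 14 hours 57 minutes leg 1 → 07:37 UTC (Oct 22).
Add 2 hours and 42 minutes layover in Jakarta → 10:19 UTC.
Add 13 hours 30 minutes leg 2 → 23:49 UTC.
Add 3 hours and 35 minutes layover in Casablanca → 03:24 UTC (Oct 23).
Add 5 hours 45 minutes leg 3 → 09:09 UTC.
Ravensport is UTC+12:45, so local arrival = 09:09 + 12:45 = 21:54 on Oct 23.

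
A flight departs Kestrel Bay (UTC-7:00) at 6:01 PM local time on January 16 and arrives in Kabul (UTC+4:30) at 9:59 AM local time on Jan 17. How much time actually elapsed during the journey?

Departure in UTC: 6:01 PM + 7:00 = 1:01 AM on Jan 17.
Arrival in UTC: 9:59 AM − 4:30 = 5:29 AM on Jan 17.
Elapsed = 5:29 AM − 1:01 AM = 4 hours 28 minutes.

4 hours 28 minutes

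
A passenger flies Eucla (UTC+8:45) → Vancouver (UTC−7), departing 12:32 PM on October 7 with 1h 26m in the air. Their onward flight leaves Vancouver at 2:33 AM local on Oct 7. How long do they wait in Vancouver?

4 hours 20 minutes

Convert departure to UTC: 12:32 PM − 8:45 = 3:47 AM UTC on Oct 7.
Add 1 hour 26 minutes flight time → 5:13 AM UTC.
Vancouver is UTC−7:00, so local arrival = 5:13 AM − 7:00 = 10:13 PM on Oct 6.
Layover = 2:33 AM − 10:13 PM (+1 day) = 4 hours 20 minutes.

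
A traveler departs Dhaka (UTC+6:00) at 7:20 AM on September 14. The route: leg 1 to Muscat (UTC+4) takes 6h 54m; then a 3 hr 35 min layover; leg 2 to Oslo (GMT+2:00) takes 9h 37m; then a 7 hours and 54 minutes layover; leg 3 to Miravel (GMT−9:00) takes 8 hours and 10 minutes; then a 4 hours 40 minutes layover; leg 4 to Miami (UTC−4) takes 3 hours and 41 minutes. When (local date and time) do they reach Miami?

5:51 PM on September 15

Convert departure to UTC: 7:20 AM − 6:00 = 1:20 AM UTC on Sep 14.
Add 6 hours 54 minutes leg 1 → 8:14 AM UTC.
Add 3 hours and 35 minutes layover in Muscat → 11:49 AM UTC.
Add 9 hours 37 minutes leg 2 → 9:26 PM UTC.
Add 7 hours 54 minutes layover in Oslo → 5:20 AM UTC (Sep 15).
Add 8 hours 10 minutes leg 3 → 1:30 PM UTC.
Add 4 hours and 40 minutes layover in Miravel → 6:10 PM UTC.
Add 3 hours and 41 minutes leg 4 → 9:51 PM UTC.
Miami is UTC−4:00, so local arrival = 9:51 PM − 4:00 = 5:51 PM on Sep 15.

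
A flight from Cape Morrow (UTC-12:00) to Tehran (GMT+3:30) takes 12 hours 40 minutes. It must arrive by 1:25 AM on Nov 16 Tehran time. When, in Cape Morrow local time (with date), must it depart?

9:15 PM on Nov 14

Target arrival in UTC: 1:25 AM − 3:30 = 9:55 PM on Nov 15.
Subtract 12 hours and 40 minutes → departure 9:15 AM UTC on Nov 15.
Cape Morrow is UTC−12:00: 9:15 AM − 12:00 = 9:15 PM on Nov 14.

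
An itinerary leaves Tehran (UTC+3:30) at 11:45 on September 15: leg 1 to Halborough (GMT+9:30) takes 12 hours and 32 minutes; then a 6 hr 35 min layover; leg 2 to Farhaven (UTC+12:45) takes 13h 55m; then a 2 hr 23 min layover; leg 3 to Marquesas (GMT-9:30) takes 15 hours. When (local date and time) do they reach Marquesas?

Convert departure to UTC: 11:45 − 3:30 = 08:15 UTC on Sep 15.
Add 12 hours and 32 minutes leg 1 → 20:47 UTC.
Add 6 hours 35 minutes layover in Halborough → 03:22 UTC (Sep 16).
Add 13 hours and 55 minutes leg 2 → 17:17 UTC.
Add 2 hours and 23 minutes layover in Farhaven → 19:40 UTC.
Add 15 hours leg 3 → 10:40 UTC (Sep 17).
Marquesas is UTC−9:30, so local arrival = 10:40 − 9:30 = 01:10 on Sep 17.

01:10 on September 17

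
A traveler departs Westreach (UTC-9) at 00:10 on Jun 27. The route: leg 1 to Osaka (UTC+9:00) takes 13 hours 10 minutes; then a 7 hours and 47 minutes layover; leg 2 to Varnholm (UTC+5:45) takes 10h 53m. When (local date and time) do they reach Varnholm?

Convert departure to UTC: 00:10 + 9:00 = 09:10 UTC on Jun 27.
Add 13 hours 10 minutes leg 1 → 22:20 UTC.
Add 7 hours 47 minutes layover in Osaka → 06:07 UTC (Jun 28).
Add 10 hours 53 minutes leg 2 → 17:00 UTC.
Varnholm is UTC+5:45, so local arrival = 17:00 + 5:45 = 22:45 on Jun 28.

22:45 on June 28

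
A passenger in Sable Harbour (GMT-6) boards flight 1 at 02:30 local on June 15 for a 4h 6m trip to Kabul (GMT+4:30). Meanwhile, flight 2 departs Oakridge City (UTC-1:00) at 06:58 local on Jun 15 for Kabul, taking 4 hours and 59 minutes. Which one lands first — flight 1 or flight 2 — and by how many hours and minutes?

the first, by 21 minutes

Flight 1 in UTC: 02:30 + 6:00 = 08:30 on Jun 15.
+4 hours 6 minutes → arrive 12:36 UTC on Jun 15.
Flight 2 in UTC: 06:58 + 1:00 = 07:58 on Jun 15.
+4 hours 59 minutes → arrive 12:57 UTC on Jun 15.
Flight 1 lands earlier by 21 minutes.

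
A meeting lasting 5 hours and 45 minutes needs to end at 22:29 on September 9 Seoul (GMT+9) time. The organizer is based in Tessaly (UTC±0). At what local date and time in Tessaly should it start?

07:44 on Sep 9

Target end time in UTC: 22:29 − 9:00 = 13:29 on Sep 9.
Subtract 5 hours 45 minutes → start 07:44 UTC on Sep 9.
Tessaly is UTC+0, so start is 07:44 on Sep 9.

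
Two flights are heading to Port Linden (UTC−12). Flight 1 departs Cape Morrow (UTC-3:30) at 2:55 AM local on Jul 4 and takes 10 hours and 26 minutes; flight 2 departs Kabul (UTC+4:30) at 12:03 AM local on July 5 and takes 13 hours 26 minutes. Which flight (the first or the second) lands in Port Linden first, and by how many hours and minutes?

Flight 1 in UTC: 2:55 AM + 3:30 = 6:25 AM on Jul 4.
+10 hours and 26 minutes → arrive 4:51 PM UTC on Jul 4.
Flight 2 in UTC: 12:03 AM − 4:30 = 7:33 PM on Jul 4.
+13 hours and 26 minutes → arrive 8:59 AM UTC on Jul 5.
Flight 1 lands earlier by 16 hours 8 minutes.

the first, by 16 hours 8 minutes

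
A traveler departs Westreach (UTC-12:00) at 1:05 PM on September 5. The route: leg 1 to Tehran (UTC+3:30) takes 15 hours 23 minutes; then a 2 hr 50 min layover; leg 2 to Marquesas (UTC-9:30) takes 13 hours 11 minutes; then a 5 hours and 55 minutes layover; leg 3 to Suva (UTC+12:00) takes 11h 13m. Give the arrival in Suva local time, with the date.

1:37 PM on September 8

Convert departure to UTC: 1:05 PM + 12:00 = 1:05 AM UTC on Sep 6.
Add 15 hours 23 minutes leg 1 → 4:28 PM UTC.
Add 2 hours 50 minutes layover in Tehran → 7:18 PM UTC.
Add 13 hours 11 minutes leg 2 → 8:29 AM UTC (Sep 7).
Add 5 hours 55 minutes layover in Marquesas → 2:24 PM UTC.
Add 11 hours 13 minutes leg 3 → 1:37 AM UTC (Sep 8).
Suva is UTC+12:00, so local arrival = 1:37 AM + 12:00 = 1:37 PM on Sep 8.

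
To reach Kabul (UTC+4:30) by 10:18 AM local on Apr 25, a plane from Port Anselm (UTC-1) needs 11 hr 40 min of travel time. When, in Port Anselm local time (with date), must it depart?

Target arrival in UTC: 10:18 AM − 4:30 = 5:48 AM on Apr 25.
Subtract 11 hours and 40 minutes → departure 6:08 PM UTC on Apr 24.
Port Anselm is UTC−1:00: 6:08 PM − 1:00 = 5:08 PM on Apr 24.

5:08 PM on April 24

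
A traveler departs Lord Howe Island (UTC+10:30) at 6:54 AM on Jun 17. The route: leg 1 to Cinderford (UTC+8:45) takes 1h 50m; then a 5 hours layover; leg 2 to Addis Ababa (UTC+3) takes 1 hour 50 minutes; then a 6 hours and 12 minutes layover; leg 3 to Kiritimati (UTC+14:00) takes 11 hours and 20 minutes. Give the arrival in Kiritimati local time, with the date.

12:36 PM on June 18

Convert departure to UTC: 6:54 AM − 10:30 = 8:24 PM UTC on Jun 16.
Add 1 hour and 50 minutes leg 1 → 10:14 PM UTC.
Add 5 hours layover in Cinderford → 3:14 AM UTC (Jun 17).
Add 1 hour 50 minutes leg 2 → 5:04 AM UTC.
Add 6 hours 12 minutes layover in Addis Ababa → 11:16 AM UTC.
Add 11 hours and 20 minutes leg 3 → 10:36 PM UTC.
Kiritimati is UTC+14:00, so local arrival = 10:36 PM + 14:00 = 12:36 PM on Jun 18.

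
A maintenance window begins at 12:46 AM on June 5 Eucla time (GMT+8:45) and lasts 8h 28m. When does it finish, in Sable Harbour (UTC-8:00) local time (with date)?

Convert start to UTC: 12:46 AM − 8:45 = 4:01 PM UTC on Jun 4.
Add 8 hours and 28 minutes duration → 12:29 AM UTC (Jun 5).
Sable Harbour is UTC−8:00, so local end time = 12:29 AM − 8:00 = 4:29 PM on Jun 4.

4:29 PM on June 4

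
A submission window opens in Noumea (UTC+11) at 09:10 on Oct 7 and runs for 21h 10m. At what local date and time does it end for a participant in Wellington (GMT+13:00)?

08:20 on October 8

Convert start to UTC: 09:10 − 11:00 = 22:10 UTC on Oct 6.
Add 21 hours and 10 minutes duration → 19:20 UTC (Oct 7).
Wellington is UTC+13:00, so local end time = 19:20 + 13:00 = 08:20 on Oct 8.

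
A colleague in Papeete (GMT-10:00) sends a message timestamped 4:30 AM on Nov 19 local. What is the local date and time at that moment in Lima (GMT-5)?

In UTC: 4:30 AM + 10:00 = 2:30 PM on Nov 19.
Lima is UTC−5:00: 2:30 PM − 5:00 = 9:30 AM on Nov 19.

9:30 AM on November 19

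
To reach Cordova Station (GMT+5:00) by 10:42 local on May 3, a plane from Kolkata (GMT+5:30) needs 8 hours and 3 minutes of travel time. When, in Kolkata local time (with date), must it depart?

03:09 on May 3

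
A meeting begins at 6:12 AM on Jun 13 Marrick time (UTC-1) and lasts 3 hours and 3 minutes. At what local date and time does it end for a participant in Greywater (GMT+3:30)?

1:45 PM on June 13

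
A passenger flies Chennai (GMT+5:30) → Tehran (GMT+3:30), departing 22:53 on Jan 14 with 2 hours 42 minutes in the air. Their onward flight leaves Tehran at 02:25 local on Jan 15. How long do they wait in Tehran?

Convert departure to UTC: 22:53 − 5:30 = 17:23 UTC on Jan 14.
Add 2 hours 42 minutes flight time → 20:05 UTC.
Tehran is UTC+3:30, so local arrival = 20:05 + 3:30 = 23:35 on Jan 14.
Layover = 02:25 − 23:35 (+1 day) = 2 hours 50 minutes.

2 hours 50 minutes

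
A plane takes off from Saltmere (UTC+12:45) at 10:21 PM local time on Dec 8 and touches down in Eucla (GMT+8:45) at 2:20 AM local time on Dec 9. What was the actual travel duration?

Departure in UTC: 10:21 PM − 12:45 = 9:36 AM on Dec 8.
Arrival in UTC: 2:20 AM − 8:45 = 5:35 PM on Dec 8.
Elapsed = 5:35 PM − 9:36 AM = 7 hours 59 minutes.

7 hours 59 minutes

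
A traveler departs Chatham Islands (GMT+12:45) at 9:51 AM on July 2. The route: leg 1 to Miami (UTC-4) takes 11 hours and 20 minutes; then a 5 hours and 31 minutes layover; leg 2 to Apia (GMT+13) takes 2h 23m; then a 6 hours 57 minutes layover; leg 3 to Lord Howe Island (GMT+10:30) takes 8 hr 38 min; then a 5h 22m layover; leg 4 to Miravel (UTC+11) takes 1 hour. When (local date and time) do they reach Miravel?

Convert departure to UTC: 9:51 AM − 12:45 = 9:06 PM UTC on Jul 1.
Add 11 hours and 20 minutes leg 1 → 8:26 AM UTC (Jul 2).
Add 5 hours 31 minutes layover in Miami → 1:57 PM UTC.
Add 2 hours 23 minutes leg 2 → 4:20 PM UTC.
Add 6 hours 57 minutes layover in Apia → 11:17 PM UTC.
Add 8 hours 38 minutes leg 3 → 7:55 AM UTC (Jul 3).
Add 5 hours and 22 minutes layover in Lord Howe Island → 1:17 PM UTC.
Add 1 hour leg 4 → 2:17 PM UTC.
Miravel is UTC+11:00, so local arrival = 2:17 PM + 11:00 = 1:17 AM on Jul 4.

1:17 AM on July 4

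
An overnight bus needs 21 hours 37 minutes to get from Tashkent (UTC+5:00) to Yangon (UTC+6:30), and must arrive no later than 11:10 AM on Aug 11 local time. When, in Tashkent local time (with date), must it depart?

12:03 PM on Aug 10

Target arrival in UTC: 11:10 AM − 6:30 = 4:40 AM on Aug 11.
Subtract 21 hours and 37 minutes → departure 7:03 AM UTC on Aug 10.
Tashkent is UTC+5:00: 7:03 AM + 5:00 = 12:03 PM on Aug 10.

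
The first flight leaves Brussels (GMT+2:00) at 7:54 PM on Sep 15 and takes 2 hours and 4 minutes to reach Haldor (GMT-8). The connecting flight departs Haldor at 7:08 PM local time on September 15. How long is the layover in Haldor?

Convert departure to UTC: 7:54 PM − 2:00 = 5:54 PM UTC on Sep 15.
Add 2 hours 4 minutes flight time → 7:58 PM UTC.
Haldor is UTC−8:00, so local arrival = 7:58 PM − 8:00 = 11:58 AM on Sep 15.
Layover = 7:08 PM − 11:58 AM = 7 hours 10 minutes.

7 hours 10 minutes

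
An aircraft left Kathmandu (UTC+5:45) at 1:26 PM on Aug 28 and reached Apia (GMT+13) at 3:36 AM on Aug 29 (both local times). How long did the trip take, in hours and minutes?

Departure in UTC: 1:26 PM − 5:45 = 7:41 AM on Aug 28.
Arrival in UTC: 3:36 AM − 13:00 = 2:36 PM on Aug 28.
Elapsed = 2:36 PM − 7:41 AM = 6 hours 55 minutes.

6 hours 55 minutes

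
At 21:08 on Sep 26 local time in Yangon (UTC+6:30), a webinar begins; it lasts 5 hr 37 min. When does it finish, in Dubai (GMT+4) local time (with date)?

00:15 on Sep 27

Convert start to UTC: 21:08 − 6:30 = 14:38 UTC on Sep 26.
Add 5 hours and 37 minutes duration → 20:15 UTC.
Dubai is UTC+4:00, so local end time = 20:15 + 4:00 = 00:15 on Sep 27.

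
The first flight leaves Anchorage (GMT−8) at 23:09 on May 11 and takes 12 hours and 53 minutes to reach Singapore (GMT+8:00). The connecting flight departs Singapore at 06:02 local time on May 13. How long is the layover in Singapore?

Convert departure to UTC: 23:09 + 8:00 = 07:09 UTC on May 12.
Add 12 hours 53 minutes flight time → 20:02 UTC.
Singapore is UTC+8:00, so local arrival = 20:02 + 8:00 = 04:02 on May 13.
Layover = 06:02 − 04:02 = 2 hours.

2 hours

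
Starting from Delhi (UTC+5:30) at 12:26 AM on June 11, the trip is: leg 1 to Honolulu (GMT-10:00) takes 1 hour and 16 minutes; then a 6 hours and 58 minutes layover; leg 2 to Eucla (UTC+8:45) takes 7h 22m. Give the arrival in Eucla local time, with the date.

7:17 PM on June 11

Convert departure to UTC: 12:26 AM − 5:30 = 6:56 PM UTC on Jun 10.
Add 1 hour and 16 minutes leg 1 → 8:12 PM UTC.
Add 6 hours 58 minutes layover in Honolulu → 3:10 AM UTC (Jun 11).
Add 7 hours 22 minutes leg 2 → 10:32 AM UTC.
Eucla is UTC+8:45, so local arrival = 10:32 AM + 8:45 = 7:17 PM on Jun 11.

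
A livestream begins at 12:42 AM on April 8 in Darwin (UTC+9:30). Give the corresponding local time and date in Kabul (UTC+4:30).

7:42 PM on April 7

Kabul is 5:00 behind Darwin.
Shift by the zone difference: 12:42 AM − 5:00 = 7:42 PM on Apr 7 in Kabul.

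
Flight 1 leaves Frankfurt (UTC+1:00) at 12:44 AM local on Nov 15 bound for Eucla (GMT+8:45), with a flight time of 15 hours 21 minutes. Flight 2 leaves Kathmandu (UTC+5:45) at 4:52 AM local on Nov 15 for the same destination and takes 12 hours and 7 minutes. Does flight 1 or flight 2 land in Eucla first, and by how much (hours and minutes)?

the second, by 3 hours 51 minutes

Flight 1 in UTC: 12:44 AM − 1:00 = 11:44 PM on Nov 14.
+15 hours and 21 minutes → arrive 3:05 PM UTC on Nov 15.
Flight 2 in UTC: 4:52 AM − 5:45 = 11:07 PM on Nov 14.
+12 hours 7 minutes → arrive 11:14 AM UTC on Nov 15.
Flight 2 lands earlier by 3 hours 51 minutes.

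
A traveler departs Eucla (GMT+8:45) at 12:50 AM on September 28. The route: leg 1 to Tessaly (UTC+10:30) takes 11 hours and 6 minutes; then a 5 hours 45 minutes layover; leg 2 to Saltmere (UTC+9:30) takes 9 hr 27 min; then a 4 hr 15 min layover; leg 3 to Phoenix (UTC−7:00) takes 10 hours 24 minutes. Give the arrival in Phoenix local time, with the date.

Convert departure to UTC: 12:50 AM − 8:45 = 4:05 PM UTC on Sep 27.
Add 11 hours 6 minutes leg 1 → 3:11 AM UTC (Sep 28).
Add 5 hours and 45 minutes layover in Tessaly → 8:56 AM UTC.
Add 9 hours 27 minutes leg 2 → 6:23 PM UTC.
Add 4 hours 15 minutes layover in Saltmere → 10:38 PM UTC.
Add 10 hours 24 minutes leg 3 → 9:02 AM UTC (Sep 29).
Phoenix is UTC−7:00, so local arrival = 9:02 AM − 7:00 = 2:02 AM on Sep 29.

2:02 AM on September 29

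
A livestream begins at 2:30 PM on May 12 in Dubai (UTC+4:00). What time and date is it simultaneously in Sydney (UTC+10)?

In UTC: 2:30 PM − 4:00 = 10:30 AM on May 12.
Sydney is UTC+10:00: 10:30 AM + 10:00 = 8:30 PM on May 12.

8:30 PM on May 12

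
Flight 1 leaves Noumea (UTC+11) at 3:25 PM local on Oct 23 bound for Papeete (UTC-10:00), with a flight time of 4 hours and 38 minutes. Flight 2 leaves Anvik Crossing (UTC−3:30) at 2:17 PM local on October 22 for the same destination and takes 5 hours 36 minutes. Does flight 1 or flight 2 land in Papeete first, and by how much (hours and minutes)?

Flight 1 in UTC: 3:25 PM − 11:00 = 4:25 AM on Oct 23.
+4 hours and 38 minutes → arrive 9:03 AM UTC on Oct 23.
Flight 2 in UTC: 2:17 PM + 3:30 = 5:47 PM on Oct 22.
+5 hours and 36 minutes → arrive 11:23 PM UTC on Oct 22.
Flight 2 lands earlier by 9 hours 40 minutes.

the second, by 9 hours 40 minutes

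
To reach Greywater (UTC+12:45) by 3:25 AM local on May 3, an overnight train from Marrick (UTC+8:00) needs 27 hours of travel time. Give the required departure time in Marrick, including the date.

7:40 PM on May 1

Target arrival in UTC: 3:25 AM − 12:45 = 2:40 PM on May 2.
Subtract 27 hours → departure 11:40 AM UTC on May 1.
Marrick is UTC+8:00: 11:40 AM + 8:00 = 7:40 PM on May 1.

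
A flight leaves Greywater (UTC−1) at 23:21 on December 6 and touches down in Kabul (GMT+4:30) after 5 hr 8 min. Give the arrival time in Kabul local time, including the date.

Convert departure to UTC: 23:21 + 1:00 = 00:21 UTC on Dec 7.
Add 5 hours 8 minutes travel time → 05:29 UTC.
Kabul is UTC+4:30, so local arrival = 05:29 + 4:30 = 09:59 on Dec 7.

09:59 on December 7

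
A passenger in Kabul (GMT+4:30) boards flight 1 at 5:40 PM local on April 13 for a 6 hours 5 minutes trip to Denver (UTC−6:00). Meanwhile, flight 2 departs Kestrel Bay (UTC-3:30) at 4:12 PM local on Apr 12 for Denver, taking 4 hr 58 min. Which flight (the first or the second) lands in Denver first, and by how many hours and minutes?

Flight 1 in UTC: 5:40 PM − 4:30 = 1:10 PM on Apr 13.
+6 hours and 5 minutes → arrive 7:15 PM UTC on Apr 13.
Flight 2 in UTC: 4:12 PM + 3:30 = 7:42 PM on Apr 12.
+4 hours 58 minutes → arrive 12:40 AM UTC on Apr 13.
Flight 2 lands earlier by 18 hours 35 minutes.

the second, by 18 hours 35 minutes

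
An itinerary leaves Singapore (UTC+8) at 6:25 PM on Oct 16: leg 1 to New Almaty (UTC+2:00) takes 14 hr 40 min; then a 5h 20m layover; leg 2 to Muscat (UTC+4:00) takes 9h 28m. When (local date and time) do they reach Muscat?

7:53 PM on October 17

Convert departure to UTC: 6:25 PM − 8:00 = 10:25 AM UTC on Oct 16.
Add 14 hours 40 minutes leg 1 → 1:05 AM UTC (Oct 17).
Add 5 hours 20 minutes layover in New Almaty → 6:25 AM UTC.
Add 9 hours 28 minutes leg 2 → 3:53 PM UTC.
Muscat is UTC+4:00, so local arrival = 3:53 PM + 4:00 = 7:53 PM on Oct 17.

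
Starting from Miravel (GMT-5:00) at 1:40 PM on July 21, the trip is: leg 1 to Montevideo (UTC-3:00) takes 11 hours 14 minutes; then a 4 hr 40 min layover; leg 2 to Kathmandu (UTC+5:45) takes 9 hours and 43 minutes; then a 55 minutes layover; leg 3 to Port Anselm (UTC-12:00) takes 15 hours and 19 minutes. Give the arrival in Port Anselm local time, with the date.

12:31 AM on Jul 23

Convert departure to UTC: 1:40 PM + 5:00 = 6:40 PM UTC on Jul 21.
Add 11 hours 14 minutes leg 1 → 5:54 AM UTC (Jul 22).
Add 4 hours 40 minutes layover in Montevideo → 10:34 AM UTC.
Add 9 hours and 43 minutes leg 2 → 8:17 PM UTC.
Add 55 minutes layover in Kathmandu → 9:12 PM UTC.
Add 15 hours 19 minutes leg 3 → 12:31 PM UTC (Jul 23).
Port Anselm is UTC−12:00, so local arrival = 12:31 PM − 12:00 = 12:31 AM on Jul 23.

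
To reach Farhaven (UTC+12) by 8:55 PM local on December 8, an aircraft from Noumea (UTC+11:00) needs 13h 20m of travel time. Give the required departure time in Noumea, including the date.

6:35 AM on December 8

Target arrival in UTC: 8:55 PM − 12:00 = 8:55 AM on Dec 8.
Subtract 13 hours 20 minutes → departure 7:35 PM UTC on Dec 7.
Noumea is UTC+11:00: 7:35 PM + 11:00 = 6:35 AM on Dec 8.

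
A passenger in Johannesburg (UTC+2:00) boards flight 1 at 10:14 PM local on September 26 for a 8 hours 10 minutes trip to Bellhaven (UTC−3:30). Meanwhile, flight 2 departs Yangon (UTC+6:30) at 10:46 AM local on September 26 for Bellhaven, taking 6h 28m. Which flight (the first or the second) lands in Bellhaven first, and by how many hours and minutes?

the second, by 17 hours 40 minutes

Flight 1 in UTC: 10:14 PM − 2:00 = 8:14 PM on Sep 26.
+8 hours 10 minutes → arrive 4:24 AM UTC on Sep 27.
Flight 2 in UTC: 10:46 AM − 6:30 = 4:16 AM on Sep 26.
+6 hours 28 minutes → arrive 10:44 AM UTC on Sep 26.
Flight 2 lands earlier by 17 hours 40 minutes.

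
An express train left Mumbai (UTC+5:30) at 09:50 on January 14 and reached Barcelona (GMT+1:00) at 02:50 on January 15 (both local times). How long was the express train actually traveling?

21 hours 30 minutes

Departure in UTC: 09:50 − 5:30 = 04:20 on Jan 14.
Arrival in UTC: 02:50 − 1:00 = 01:50 on Jan 15.
Elapsed = 01:50 − 04:20 (+1 day) = 21 hours 30 minutes.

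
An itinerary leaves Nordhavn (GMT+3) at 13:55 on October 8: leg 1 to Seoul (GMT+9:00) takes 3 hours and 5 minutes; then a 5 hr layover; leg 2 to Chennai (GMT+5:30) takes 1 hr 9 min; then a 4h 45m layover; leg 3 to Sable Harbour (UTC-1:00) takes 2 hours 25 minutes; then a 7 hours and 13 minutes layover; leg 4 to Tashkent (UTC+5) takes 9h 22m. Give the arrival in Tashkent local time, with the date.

00:54 on October 10

Convert departure to UTC: 13:55 − 3:00 = 10:55 UTC on Oct 8.
Add 3 hours 5 minutes leg 1 → 14:00 UTC.
Add 5 hours layover in Seoul → 19:00 UTC.
Add 1 hour 9 minutes leg 2 → 20:09 UTC.
Add 4 hours and 45 minutes layover in Chennai → 00:54 UTC (Oct 9).
Add 2 hours and 25 minutes leg 3 → 03:19 UTC.
Add 7 hours 13 minutes layover in Sable Harbour → 10:32 UTC.
Add 9 hours and 22 minutes leg 4 → 19:54 UTC.
Tashkent is UTC+5:00, so local arrival = 19:54 + 5:00 = 00:54 on Oct 10.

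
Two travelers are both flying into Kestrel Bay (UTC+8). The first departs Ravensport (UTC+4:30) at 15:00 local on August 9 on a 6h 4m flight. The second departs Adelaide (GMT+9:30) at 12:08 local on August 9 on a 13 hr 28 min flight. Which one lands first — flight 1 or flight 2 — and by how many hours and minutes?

the second, by 28 minutes

Flight 1 in UTC: 15:00 − 4:30 = 10:30 on Aug 9.
+6 hours and 4 minutes → arrive 16:34 UTC on Aug 9.
Flight 2 in UTC: 12:08 − 9:30 = 02:38 on Aug 9.
+13 hours 28 minutes → arrive 16:06 UTC on Aug 9.
Flight 2 lands earlier by 28 minutes.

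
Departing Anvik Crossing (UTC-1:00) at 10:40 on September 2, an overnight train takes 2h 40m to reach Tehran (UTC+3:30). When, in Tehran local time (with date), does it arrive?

17:50 on September 2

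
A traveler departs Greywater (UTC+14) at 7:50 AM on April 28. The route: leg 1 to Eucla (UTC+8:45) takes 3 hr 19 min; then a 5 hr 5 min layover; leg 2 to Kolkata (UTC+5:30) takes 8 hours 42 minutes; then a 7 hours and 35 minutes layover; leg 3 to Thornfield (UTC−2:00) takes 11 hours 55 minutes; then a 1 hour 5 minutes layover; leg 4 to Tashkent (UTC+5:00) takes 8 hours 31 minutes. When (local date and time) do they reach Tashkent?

9:02 PM on April 29

Convert departure to UTC: 7:50 AM − 14:00 = 5:50 PM UTC on Apr 27.
Add 3 hours and 19 minutes leg 1 → 9:09 PM UTC.
Add 5 hours 5 minutes layover in Eucla → 2:14 AM UTC (Apr 28).
Add 8 hours and 42 minutes leg 2 → 10:56 AM UTC.
Add 7 hours 35 minutes layover in Kolkata → 6:31 PM UTC.
Add 11 hours and 55 minutes leg 3 → 6:26 AM UTC (Apr 29).
Add 1 hour and 5 minutes layover in Thornfield → 7:31 AM UTC.
Add 8 hours and 31 minutes leg 4 → 4:02 PM UTC.
Tashkent is UTC+5:00, so local arrival = 4:02 PM + 5:00 = 9:02 PM on Apr 29.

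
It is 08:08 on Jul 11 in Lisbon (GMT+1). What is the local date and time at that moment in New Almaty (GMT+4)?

11:08 on July 11

New Almaty is 3:00 ahead of Lisbon.
Shift by the zone difference: 08:08 + 3:00 = 11:08 on Jul 11 in New Almaty.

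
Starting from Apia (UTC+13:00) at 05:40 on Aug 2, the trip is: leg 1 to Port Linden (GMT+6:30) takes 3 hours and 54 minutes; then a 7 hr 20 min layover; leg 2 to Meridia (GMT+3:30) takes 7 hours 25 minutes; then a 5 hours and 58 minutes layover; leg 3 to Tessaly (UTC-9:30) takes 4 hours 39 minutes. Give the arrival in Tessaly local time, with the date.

Convert departure to UTC: 05:40 − 13:00 = 16:40 UTC on Aug 1.
Add 3 hours and 54 minutes leg 1 → 20:34 UTC.
Add 7 hours 20 minutes layover in Port Linden → 03:54 UTC (Aug 2).
Add 7 hours 25 minutes leg 2 → 11:19 UTC.
Add 5 hours and 58 minutes layover in Meridia → 17:17 UTC.
Add 4 hours and 39 minutes leg 3 → 21:56 UTC.
Tessaly is UTC−9:30, so local arrival = 21:56 − 9:30 = 12:26 on Aug 2.

12:26 on August 2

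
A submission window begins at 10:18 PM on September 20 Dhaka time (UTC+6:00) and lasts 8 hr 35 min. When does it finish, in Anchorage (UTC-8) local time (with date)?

4:53 PM on September 20

Convert start to UTC: 10:18 PM − 6:00 = 4:18 PM UTC on Sep 20.
Add 8 hours 35 minutes duration → 12:53 AM UTC (Sep 21).
Anchorage is UTC−8:00, so local end time = 12:53 AM − 8:00 = 4:53 PM on Sep 20.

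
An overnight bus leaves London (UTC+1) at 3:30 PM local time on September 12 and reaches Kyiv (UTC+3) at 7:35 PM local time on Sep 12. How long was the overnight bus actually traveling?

Kyiv is 2:00 ahead of London.
Clock-face elapsed time (ignoring zones) is 4 hours 5 minutes.
Actual elapsed = 4 hours 5 minutes − 2:00 = 2 hours 5 minutes.

2 hours 5 minutes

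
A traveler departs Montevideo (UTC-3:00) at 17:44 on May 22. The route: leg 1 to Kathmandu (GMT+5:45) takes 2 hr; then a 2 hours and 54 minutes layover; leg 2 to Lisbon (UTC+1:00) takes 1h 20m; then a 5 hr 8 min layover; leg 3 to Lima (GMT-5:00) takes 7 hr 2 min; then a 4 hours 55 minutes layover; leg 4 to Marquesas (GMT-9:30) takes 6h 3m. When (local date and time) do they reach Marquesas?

16:36 on May 23

Convert departure to UTC: 17:44 + 3:00 = 20:44 UTC on May 22.
Add 2 hours leg 1 → 22:44 UTC.
Add 2 hours and 54 minutes layover in Kathmandu → 01:38 UTC (May 23).
Add 1 hour and 20 minutes leg 2 → 02:58 UTC.
Add 5 hours and 8 minutes layover in Lisbon → 08:06 UTC.
Add 7 hours and 2 minutes leg 3 → 15:08 UTC.
Add 4 hours 55 minutes layover in Lima → 20:03 UTC.
Add 6 hours 3 minutes leg 4 → 02:06 UTC (May 24).
Marquesas is UTC−9:30, so local arrival = 02:06 − 9:30 = 16:36 on May 23.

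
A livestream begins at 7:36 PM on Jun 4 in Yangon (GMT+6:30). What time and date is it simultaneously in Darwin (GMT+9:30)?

10:36 PM on Jun 4

Darwin is 3:00 ahead of Yangon.
Shift by the zone difference: 7:36 PM + 3:00 = 10:36 PM on Jun 4 in Darwin.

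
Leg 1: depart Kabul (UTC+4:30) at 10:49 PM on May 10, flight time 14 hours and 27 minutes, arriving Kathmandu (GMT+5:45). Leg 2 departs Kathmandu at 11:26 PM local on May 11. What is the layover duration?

8 hours 55 minutes

Convert departure to UTC: 10:49 PM − 4:30 = 6:19 PM UTC on May 10.
Add 14 hours and 27 minutes flight time → 8:46 AM UTC (May 11).
Kathmandu is UTC+5:45, so local arrival = 8:46 AM + 5:45 = 2:31 PM on May 11.
Layover = 11:26 PM − 2:31 PM = 8 hours 55 minutes.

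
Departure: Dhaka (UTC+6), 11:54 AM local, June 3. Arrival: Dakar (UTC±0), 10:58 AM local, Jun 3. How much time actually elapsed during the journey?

5 hours 4 minutes

Dakar is 6:00 behind Dhaka.
Clock-face elapsed time (ignoring zones) is −56 minutes.
Actual elapsed = −56 minutes + 6:00 = 5 hours 4 minutes.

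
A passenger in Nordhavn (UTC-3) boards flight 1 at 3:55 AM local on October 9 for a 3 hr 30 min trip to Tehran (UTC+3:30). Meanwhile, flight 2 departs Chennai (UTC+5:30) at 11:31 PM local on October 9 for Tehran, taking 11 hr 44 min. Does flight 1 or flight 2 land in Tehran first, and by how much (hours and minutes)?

the first, by 19 hours 20 minutes

Flight 1 in UTC: 3:55 AM + 3:00 = 6:55 AM on Oct 9.
+3 hours and 30 minutes → arrive 10:25 AM UTC on Oct 9.
Flight 2 in UTC: 11:31 PM − 5:30 = 6:01 PM on Oct 9.
+11 hours and 44 minutes → arrive 5:45 AM UTC on Oct 10.
Flight 1 lands earlier by 19 hours 20 minutes.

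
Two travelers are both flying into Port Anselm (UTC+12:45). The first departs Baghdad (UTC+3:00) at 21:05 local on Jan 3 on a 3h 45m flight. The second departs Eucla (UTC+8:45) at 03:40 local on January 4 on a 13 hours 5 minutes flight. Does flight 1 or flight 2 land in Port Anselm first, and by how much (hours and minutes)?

Flight 1 in UTC: 21:05 − 3:00 = 18:05 on Jan 3.
+3 hours 45 minutes → arrive 21:50 UTC on Jan 3.
Flight 2 in UTC: 03:40 − 8:45 = 18:55 on Jan 3.
+13 hours and 5 minutes → arrive 08:00 UTC on Jan 4.
Flight 1 lands earlier by 10 hours 10 minutes.

the first, by 10 hours 10 minutes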